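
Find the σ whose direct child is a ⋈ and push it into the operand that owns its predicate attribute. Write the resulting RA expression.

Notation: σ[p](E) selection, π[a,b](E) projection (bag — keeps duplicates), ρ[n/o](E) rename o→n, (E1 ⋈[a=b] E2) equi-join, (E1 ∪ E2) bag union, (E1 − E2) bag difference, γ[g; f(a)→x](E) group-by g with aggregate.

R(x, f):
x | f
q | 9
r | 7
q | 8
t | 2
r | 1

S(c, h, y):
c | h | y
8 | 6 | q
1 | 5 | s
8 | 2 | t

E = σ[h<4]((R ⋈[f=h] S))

σ filters on h, owned by the right side.
E' = (R ⋈[f=h] σ[h<4](S))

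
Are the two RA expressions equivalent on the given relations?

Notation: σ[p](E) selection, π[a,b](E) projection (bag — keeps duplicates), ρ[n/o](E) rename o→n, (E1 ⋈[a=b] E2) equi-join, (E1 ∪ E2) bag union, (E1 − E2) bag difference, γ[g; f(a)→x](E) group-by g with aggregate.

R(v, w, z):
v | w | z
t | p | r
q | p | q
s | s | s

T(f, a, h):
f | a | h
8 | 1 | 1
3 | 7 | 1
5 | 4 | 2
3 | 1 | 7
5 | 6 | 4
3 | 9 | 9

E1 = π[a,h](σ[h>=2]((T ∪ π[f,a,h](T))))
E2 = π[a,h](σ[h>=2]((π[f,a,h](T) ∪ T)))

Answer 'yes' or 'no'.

E1 subexpression sizes:
  T → 6
  T → 6
  π[f,a,h](T) → 6
  (T ∪ π[f,a,h](T)) → 12
  σ[h>=2]((T ∪ π[f,a,h](T))) → 8
  π[a,h](σ[h>=2]((T ∪ π[f,a,h](T)))) → 8
E2 subexpression sizes:
  T → 6
  π[f,a,h](T) → 6
  T → 6
  (π[f,a,h](T) ∪ T) → 12
  σ[h>=2]((π[f,a,h](T) ∪ T)) → 8
  π[a,h](σ[h>=2]((π[f,a,h](T) ∪ T))) → 8

E1 and E2 produce the same multiset:
a | h
1 | 7
1 | 7
4 | 2
4 | 2
6 | 4
6 | 4
9 | 9
9 | 9

yes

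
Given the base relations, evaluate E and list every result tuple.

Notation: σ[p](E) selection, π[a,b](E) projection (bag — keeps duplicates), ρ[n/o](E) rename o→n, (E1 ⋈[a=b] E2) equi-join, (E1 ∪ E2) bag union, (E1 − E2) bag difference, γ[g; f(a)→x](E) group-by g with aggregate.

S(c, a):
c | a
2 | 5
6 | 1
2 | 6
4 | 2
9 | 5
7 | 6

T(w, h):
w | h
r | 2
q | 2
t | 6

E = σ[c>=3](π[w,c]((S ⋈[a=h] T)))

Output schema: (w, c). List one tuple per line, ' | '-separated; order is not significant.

Row counts bottom-up:
  S → 6
  T → 3
  (S ⋈[a=h] T) → 4
  π[w,c]((S ⋈[a=h] T)) → 4
  σ[c>=3](π[w,c]((S ⋈[a=h] T))) → 3

== RESULT ==
w | c
q | 4
r | 4
t | 7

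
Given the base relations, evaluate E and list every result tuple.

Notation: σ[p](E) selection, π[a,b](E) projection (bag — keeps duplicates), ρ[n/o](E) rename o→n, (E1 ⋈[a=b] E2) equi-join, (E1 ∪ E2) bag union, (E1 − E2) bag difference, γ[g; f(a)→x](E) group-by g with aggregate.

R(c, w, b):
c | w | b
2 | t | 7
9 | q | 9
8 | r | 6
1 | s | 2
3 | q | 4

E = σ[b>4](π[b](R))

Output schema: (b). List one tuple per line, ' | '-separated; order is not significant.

Stepwise |·|:
  R → 5
  π[b](R) → 5
  σ[b>4](π[b](R)) → 3

== RESULT ==
b
6
7
9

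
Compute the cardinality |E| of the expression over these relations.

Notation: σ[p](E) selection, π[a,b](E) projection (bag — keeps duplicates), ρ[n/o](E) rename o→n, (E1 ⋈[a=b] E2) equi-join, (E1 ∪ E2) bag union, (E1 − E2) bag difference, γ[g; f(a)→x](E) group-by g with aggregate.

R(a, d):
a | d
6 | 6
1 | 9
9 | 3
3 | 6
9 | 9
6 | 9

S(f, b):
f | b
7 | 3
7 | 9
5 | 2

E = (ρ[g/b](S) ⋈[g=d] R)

Row counts bottom-up:
  S → 3
  ρ[g/b](S) → 3
  R → 6
  (ρ[g/b](S) ⋈[g=d] R) → 4

|E| = 4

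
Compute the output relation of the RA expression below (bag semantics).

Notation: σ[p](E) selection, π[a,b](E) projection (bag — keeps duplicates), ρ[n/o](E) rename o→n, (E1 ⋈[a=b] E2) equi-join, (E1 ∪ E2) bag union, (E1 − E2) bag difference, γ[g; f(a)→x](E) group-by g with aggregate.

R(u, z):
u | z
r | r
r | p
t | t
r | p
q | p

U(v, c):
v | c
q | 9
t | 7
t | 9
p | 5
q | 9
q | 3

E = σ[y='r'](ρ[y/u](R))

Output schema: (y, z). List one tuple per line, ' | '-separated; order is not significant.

Per-node cardinality:
  R → 5
  ρ[y/u](R) → 5
  σ[y='r'](ρ[y/u](R)) → 3

== RESULT ==
y | z
r | p
r | p
r | r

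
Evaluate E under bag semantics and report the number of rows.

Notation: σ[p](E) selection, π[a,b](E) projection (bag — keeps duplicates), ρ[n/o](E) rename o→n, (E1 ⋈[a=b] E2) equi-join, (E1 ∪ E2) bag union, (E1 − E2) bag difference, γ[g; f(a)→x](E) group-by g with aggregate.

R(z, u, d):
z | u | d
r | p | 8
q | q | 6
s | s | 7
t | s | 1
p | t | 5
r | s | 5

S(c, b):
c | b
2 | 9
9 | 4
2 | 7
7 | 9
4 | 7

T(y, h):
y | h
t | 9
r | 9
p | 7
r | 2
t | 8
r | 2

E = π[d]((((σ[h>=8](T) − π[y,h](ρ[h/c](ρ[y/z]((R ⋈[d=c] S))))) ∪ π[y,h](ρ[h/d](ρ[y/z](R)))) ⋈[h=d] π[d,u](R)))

Per-node cardinality:
  T → 6
  σ[h>=8](T) → 3
  R → 6
  S → 5
  (R ⋈[d=c] S) → 1
  ρ[y/z]((R ⋈[d=c] S)) → 1
  ρ[h/c](ρ[y/z]((R ⋈[d=c] S))) → 1
  π[y,h](ρ[h/c](ρ[y/z]((R ⋈[d=c] S)))) → 1
  (σ[h>=8](T) − π[y,h](ρ[h/c](ρ[y/z]((R ⋈[d=c] S))))) → 3
  R → 6
  ρ[y/z](R) → 6
  ρ[h/d](ρ[y/z](R)) → 6
  π[y,h](ρ[h/d](ρ[y/z](R))) → 6
  ((σ[h>=8](T) − π[y,h](ρ[h/c](ρ[y/z]((R ⋈[d=c] S))))) ∪ π[y,h](ρ[h/d](ρ[y/z](R)))) → 9
  R → 6
  π[d,u](R) → 6
  (((σ[h>=8](T) − π[y,h](ρ[h/c](ρ[y/z]((R ⋈[d=c] S))))) ∪ π[y,h](ρ[h/d](ρ[y/z](R)))) ⋈[h=d] π[d,u](R)) → 9
  π[d]((((σ[h>=8](T) − π[y,h](ρ[h/c](ρ[y/z]((R ⋈[d=c] S))))) ∪ π[y,h](ρ[h/d](ρ[y/z](R)))) ⋈[h=d] π[d,u](R))) → 9

|E| = 9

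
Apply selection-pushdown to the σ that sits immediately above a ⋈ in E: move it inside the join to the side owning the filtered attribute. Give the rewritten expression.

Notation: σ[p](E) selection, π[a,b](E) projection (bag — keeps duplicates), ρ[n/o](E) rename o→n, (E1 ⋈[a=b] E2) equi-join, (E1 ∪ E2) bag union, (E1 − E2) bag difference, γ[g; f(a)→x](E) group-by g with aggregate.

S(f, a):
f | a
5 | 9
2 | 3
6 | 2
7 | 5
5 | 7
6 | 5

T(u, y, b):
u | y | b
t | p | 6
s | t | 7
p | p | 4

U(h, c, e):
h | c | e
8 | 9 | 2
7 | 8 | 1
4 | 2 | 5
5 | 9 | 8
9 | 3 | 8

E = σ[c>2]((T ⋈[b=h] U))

σ filters on c, owned by the right side.
E' = (T ⋈[b=h] σ[c>2](U))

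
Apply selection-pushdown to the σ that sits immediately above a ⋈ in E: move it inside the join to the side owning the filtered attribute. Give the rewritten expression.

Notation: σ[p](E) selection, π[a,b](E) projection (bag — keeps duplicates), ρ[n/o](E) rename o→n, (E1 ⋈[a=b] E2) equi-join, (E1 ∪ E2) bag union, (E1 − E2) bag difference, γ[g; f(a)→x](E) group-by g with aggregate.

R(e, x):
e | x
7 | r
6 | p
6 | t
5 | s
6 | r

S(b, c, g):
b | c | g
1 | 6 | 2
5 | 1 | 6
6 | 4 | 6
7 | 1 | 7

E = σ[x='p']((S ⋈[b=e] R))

σ filters on x, owned by the right side.
E' = (S ⋈[b=e] σ[x='p'](R))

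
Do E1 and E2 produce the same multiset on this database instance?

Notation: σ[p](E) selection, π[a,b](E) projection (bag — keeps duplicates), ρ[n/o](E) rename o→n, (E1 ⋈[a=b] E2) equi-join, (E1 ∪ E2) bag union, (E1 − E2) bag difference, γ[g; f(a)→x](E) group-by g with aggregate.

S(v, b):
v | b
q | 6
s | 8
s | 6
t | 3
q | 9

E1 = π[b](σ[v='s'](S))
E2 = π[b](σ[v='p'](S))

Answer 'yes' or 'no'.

E1 row counts bottom-up:
  S → 5
  σ[v='s'](S) → 2
  π[b](σ[v='s'](S)) → 2
E2 row counts bottom-up:
  S → 5
  σ[v='p'](S) → 0
  π[b](σ[v='p'](S)) → 0

E1 result:
b
6
8
E2 result:
b
(0 rows)
Witness: (6,) appears 1× in E1 but 0× in E2.

no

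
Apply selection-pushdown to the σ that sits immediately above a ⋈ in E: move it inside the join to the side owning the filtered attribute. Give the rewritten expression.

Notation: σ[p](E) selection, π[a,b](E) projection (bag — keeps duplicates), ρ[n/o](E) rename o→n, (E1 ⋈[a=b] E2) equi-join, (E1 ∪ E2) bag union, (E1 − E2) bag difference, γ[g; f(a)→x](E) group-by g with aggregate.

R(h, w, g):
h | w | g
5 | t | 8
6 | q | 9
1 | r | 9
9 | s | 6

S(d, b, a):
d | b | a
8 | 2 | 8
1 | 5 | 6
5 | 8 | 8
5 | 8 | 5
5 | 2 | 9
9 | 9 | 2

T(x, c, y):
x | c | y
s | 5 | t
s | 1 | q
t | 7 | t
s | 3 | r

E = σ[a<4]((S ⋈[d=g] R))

σ filters on a, owned by the left side.
E' = (σ[a<4](S) ⋈[d=g] R)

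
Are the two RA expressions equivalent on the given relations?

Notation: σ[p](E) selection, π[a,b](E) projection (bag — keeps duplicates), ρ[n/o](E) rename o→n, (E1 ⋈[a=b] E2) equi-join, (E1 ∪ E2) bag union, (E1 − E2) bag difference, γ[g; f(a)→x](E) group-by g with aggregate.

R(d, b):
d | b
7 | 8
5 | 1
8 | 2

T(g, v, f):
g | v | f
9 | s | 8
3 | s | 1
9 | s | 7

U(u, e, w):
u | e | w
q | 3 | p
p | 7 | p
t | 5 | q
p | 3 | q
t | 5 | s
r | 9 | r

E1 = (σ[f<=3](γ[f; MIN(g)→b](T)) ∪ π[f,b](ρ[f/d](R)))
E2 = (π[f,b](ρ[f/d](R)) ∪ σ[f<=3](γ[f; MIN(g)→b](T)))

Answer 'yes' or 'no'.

E1 subexpression sizes:
  T → 3
  γ[f; MIN(g)→b](T) → 3
  σ[f<=3](γ[f; MIN(g)→b](T)) → 1
  R → 3
  ρ[f/d](R) → 3
  π[f,b](ρ[f/d](R)) → 3
  (σ[f<=3](γ[f; MIN(g)→b](T)) ∪ π[f,b](ρ[f/d](R))) → 4
E2 subexpression sizes:
  R → 3
  ρ[f/d](R) → 3
  π[f,b](ρ[f/d](R)) → 3
  T → 3
  γ[f; MIN(g)→b](T) → 3
  σ[f<=3](γ[f; MIN(g)→b](T)) → 1
  (π[f,b](ρ[f/d](R)) ∪ σ[f<=3](γ[f; MIN(g)→b](T))) → 4

E1 and E2 produce the same multiset:
f | b
1 | 3
5 | 1
7 | 8
8 | 2

yes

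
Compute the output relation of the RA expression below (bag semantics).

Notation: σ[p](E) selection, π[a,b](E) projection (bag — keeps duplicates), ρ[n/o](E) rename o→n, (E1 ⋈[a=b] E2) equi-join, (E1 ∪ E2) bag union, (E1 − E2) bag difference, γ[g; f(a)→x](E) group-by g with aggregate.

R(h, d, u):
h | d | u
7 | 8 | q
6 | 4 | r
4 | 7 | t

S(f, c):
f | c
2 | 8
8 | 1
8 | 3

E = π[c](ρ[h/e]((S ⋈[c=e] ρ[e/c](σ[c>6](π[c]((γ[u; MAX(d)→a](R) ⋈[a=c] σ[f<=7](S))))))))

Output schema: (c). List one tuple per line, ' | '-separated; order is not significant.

Subexpression sizes:
  S → 3
  R → 3
  γ[u; MAX(d)→a](R) → 3
  S → 3
  σ[f<=7](S) → 1
  (γ[u; MAX(d)→a](R) ⋈[a=c] σ[f<=7](S)) → 1
  π[c]((γ[u; MAX(d)→a](R) ⋈[a=c] σ[f<=7](S))) → 1
  σ[c>6](π[c]((γ[u; MAX(d)→a](R) ⋈[a=c] σ[f<=7](S)))) → 1
  ρ[e/c](σ[c>6](π[c]((γ[u; MAX(d)→a](R) ⋈[a=c] σ[f<=7](S))))) → 1
  (S ⋈[c=e] ρ[e/c](σ[c>6](π[c]((γ[u; MAX(d)→a](R) ⋈[a=c] σ[f<=7](S)))))) → 1
  ρ[h/e]((S ⋈[c=e] ρ[e/c](σ[c>6](π[c]((γ[u; MAX(d)→a](R) ⋈[a=c] σ[f<=7](S))))))) → 1
  π[c](ρ[h/e]((S ⋈[c=e] ρ[e/c](σ[c>6](π[c]((γ[u; MAX(d)→a](R) ⋈[a=c] σ[f<=7](S)))))))) → 1

== RESULT ==
c
8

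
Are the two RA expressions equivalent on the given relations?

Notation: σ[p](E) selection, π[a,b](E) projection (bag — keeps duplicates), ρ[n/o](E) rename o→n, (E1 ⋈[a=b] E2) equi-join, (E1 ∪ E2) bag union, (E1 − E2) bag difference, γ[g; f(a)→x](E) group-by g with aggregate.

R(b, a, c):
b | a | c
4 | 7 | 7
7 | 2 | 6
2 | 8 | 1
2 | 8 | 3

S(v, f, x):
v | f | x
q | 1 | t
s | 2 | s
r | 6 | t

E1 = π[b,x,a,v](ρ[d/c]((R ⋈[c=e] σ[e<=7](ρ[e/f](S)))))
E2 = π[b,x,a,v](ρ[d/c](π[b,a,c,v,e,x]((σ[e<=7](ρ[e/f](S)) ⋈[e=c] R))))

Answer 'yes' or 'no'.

E1 per-node cardinality:
  R → 4
  S → 3
  ρ[e/f](S) → 3
  σ[e<=7](ρ[e/f](S)) → 3
  (R ⋈[c=e] σ[e<=7](ρ[e/f](S))) → 2
  ρ[d/c]((R ⋈[c=e] σ[e<=7](ρ[e/f](S)))) → 2
  π[b,x,a,v](ρ[d/c]((R ⋈[c=e] σ[e<=7](ρ[e/f](S))))) → 2
E2 per-node cardinality:
  S → 3
  ρ[e/f](S) → 3
  σ[e<=7](ρ[e/f](S)) → 3
  R → 4
  (σ[e<=7](ρ[e/f](S)) ⋈[e=c] R) → 2
  π[b,a,c,v,e,x]((σ[e<=7](ρ[e/f](S)) ⋈[e=c] R)) → 2
  ρ[d/c](π[b,a,c,v,e,x]((σ[e<=7](ρ[e/f](S)) ⋈[e=c] R))) → 2
  π[b,x,a,v](ρ[d/c](π[b,a,c,v,e,x]((σ[e<=7](ρ[e/f](S)) ⋈[e=c] R)))) → 2

E1 and E2 produce the same multiset:
b | x | a | v
2 | t | 8 | q
7 | t | 2 | r

yes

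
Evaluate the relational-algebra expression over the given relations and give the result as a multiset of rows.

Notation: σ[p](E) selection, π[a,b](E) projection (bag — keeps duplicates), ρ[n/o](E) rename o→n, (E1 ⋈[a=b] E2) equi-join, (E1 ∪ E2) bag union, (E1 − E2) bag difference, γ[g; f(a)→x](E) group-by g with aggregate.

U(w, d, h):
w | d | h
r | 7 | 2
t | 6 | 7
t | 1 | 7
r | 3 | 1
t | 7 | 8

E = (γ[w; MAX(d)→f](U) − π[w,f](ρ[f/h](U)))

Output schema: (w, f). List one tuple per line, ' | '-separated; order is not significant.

Subexpression sizes:
  U → 5
  γ[w; MAX(d)→f](U) → 2
  U → 5
  ρ[f/h](U) → 5
  π[w,f](ρ[f/h](U)) → 5
  (γ[w; MAX(d)→f](U) − π[w,f](ρ[f/h](U))) → 1

== RESULT ==
w | f
r | 7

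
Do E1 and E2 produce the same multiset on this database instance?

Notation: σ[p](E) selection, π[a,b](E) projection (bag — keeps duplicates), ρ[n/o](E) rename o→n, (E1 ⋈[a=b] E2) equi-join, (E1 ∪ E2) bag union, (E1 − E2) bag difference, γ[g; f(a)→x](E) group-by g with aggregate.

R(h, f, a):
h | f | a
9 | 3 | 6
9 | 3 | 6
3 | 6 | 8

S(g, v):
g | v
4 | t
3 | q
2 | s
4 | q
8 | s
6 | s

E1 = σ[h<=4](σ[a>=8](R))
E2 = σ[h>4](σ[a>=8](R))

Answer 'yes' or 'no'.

E1 stepwise |·|:
  R → 3
  σ[a>=8](R) → 1
  σ[h<=4](σ[a>=8](R)) → 1
E2 stepwise |·|:
  R → 3
  σ[a>=8](R) → 1
  σ[h>4](σ[a>=8](R)) → 0

E1 result:
h | f | a
3 | 6 | 8
E2 result:
h | f | a
(0 rows)
Witness: (3, 6, 8) appears 1× in E1 but 0× in E2.

no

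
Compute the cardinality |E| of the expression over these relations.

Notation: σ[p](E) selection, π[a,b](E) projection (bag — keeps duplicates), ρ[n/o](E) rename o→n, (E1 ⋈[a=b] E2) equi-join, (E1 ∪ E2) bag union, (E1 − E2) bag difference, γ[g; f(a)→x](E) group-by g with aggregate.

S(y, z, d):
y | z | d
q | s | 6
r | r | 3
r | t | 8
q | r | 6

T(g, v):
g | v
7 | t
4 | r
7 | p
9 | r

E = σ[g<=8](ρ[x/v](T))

Per-node cardinality:
  T → 4
  ρ[x/v](T) → 4
  σ[g<=8](ρ[x/v](T)) → 3

|E| = 3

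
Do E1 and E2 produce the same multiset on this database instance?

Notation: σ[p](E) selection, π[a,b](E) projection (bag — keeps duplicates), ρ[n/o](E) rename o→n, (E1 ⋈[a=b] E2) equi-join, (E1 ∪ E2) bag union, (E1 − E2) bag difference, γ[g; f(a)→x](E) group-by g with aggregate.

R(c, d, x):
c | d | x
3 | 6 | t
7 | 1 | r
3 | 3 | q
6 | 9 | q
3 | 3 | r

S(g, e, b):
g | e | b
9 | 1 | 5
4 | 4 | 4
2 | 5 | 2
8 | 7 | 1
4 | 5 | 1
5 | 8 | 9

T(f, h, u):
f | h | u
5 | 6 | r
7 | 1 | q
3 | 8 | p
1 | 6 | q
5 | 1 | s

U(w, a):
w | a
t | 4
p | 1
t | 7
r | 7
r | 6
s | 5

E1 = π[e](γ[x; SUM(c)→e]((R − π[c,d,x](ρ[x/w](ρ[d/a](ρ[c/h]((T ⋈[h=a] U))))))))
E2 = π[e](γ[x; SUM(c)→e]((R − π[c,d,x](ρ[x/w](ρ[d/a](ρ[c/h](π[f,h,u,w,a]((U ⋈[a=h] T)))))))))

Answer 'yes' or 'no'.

E1 subexpression sizes:
  R → 5
  T → 5
  U → 6
  (T ⋈[h=a] U) → 4
  ρ[c/h]((T ⋈[h=a] U)) → 4
  ρ[d/a](ρ[c/h]((T ⋈[h=a] U))) → 4
  ρ[x/w](ρ[d/a](ρ[c/h]((T ⋈[h=a] U)))) → 4
  π[c,d,x](ρ[x/w](ρ[d/a](ρ[c/h]((T ⋈[h=a] U))))) → 4
  (R − π[c,d,x](ρ[x/w](ρ[d/a](ρ[c/h]((T ⋈[h=a] U)))))) → 5
  γ[x; SUM(c)→e]((R − π[c,d,x](ρ[x/w](ρ[d/a](ρ[c/h]((T ⋈[h=a] U))))))) → 3
  π[e](γ[x; SUM(c)→e]((R − π[c,d,x](ρ[x/w](ρ[d/a](ρ[c/h]((T ⋈[h=a] U)))))))) → 3
E2 subexpression sizes:
  R → 5
  U → 6
  T → 5
  (U ⋈[a=h] T) → 4
  π[f,h,u,w,a]((U ⋈[a=h] T)) → 4
  ρ[c/h](π[f,h,u,w,a]((U ⋈[a=h] T))) → 4
  ρ[d/a](ρ[c/h](π[f,h,u,w,a]((U ⋈[a=h] T)))) → 4
  ρ[x/w](ρ[d/a](ρ[c/h](π[f,h,u,w,a]((U ⋈[a=h] T))))) → 4
  π[c,d,x](ρ[x/w](ρ[d/a](ρ[c/h](π[f,h,u,w,a]((U ⋈[a=h] T)))))) → 4
  (R − π[c,d,x](ρ[x/w](ρ[d/a](ρ[c/h](π[f,h,u,w,a]((U ⋈[a=h] T))))))) → 5
  γ[x; SUM(c)→e]((R − π[c,d,x](ρ[x/w](ρ[d/a](ρ[c/h](π[f,h,u,w,a]((U ⋈[a=h] T)))))))) → 3
  π[e](γ[x; SUM(c)→e]((R − π[c,d,x](ρ[x/w](ρ[d/a](ρ[c/h](π[f,h,u,w,a]((U ⋈[a=h] T))))))))) → 3

E1 and E2 produce the same multiset:
e
3
9
10

yes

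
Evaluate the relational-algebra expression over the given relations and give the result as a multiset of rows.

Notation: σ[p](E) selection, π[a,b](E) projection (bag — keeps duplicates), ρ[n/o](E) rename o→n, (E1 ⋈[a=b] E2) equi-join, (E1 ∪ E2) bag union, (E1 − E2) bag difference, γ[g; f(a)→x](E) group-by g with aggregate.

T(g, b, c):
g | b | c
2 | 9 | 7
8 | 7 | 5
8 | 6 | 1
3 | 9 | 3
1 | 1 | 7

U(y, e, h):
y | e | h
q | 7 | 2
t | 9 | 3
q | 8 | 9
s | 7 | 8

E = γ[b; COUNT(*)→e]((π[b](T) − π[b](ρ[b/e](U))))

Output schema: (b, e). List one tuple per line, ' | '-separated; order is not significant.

Subexpression sizes:
  T → 5
  π[b](T) → 5
  U → 4
  ρ[b/e](U) → 4
  π[b](ρ[b/e](U)) → 4
  (π[b](T) − π[b](ρ[b/e](U))) → 3
  γ[b; COUNT(*)→e]((π[b](T) − π[b](ρ[b/e](U)))) → 3

== RESULT ==
b | e
1 | 1
6 | 1
9 | 1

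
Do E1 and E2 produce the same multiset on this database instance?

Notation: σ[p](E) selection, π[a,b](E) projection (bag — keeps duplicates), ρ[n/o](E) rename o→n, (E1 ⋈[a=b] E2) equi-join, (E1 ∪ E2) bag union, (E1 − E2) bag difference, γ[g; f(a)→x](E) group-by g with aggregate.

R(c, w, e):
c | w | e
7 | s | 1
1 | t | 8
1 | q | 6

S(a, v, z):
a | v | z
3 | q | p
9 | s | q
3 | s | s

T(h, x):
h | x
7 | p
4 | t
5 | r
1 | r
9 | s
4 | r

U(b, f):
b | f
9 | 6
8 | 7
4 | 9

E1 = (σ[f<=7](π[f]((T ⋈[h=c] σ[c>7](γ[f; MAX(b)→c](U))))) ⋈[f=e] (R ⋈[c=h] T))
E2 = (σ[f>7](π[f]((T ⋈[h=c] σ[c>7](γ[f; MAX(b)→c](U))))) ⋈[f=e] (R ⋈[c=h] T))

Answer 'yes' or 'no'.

E1 per-node cardinality:
  T → 6
  U → 3
  γ[f; MAX(b)→c](U) → 3
  σ[c>7](γ[f; MAX(b)→c](U)) → 2
  (T ⋈[h=c] σ[c>7](γ[f; MAX(b)→c](U))) → 1
  π[f]((T ⋈[h=c] σ[c>7](γ[f; MAX(b)→c](U)))) → 1
  σ[f<=7](π[f]((T ⋈[h=c] σ[c>7](γ[f; MAX(b)→c](U))))) → 1
  R → 3
  T → 6
  (R ⋈[c=h] T) → 3
  (σ[f<=7](π[f]((T ⋈[h=c] σ[c>7](γ[f; MAX(b)→c](U))))) ⋈[f=e] (R ⋈[c=h] T)) → 1
E2 per-node cardinality:
  T → 6
  U → 3
  γ[f; MAX(b)→c](U) → 3
  σ[c>7](γ[f; MAX(b)→c](U)) → 2
  (T ⋈[h=c] σ[c>7](γ[f; MAX(b)→c](U))) → 1
  π[f]((T ⋈[h=c] σ[c>7](γ[f; MAX(b)→c](U)))) → 1
  σ[f>7](π[f]((T ⋈[h=c] σ[c>7](γ[f; MAX(b)→c](U))))) → 0
  R → 3
  T → 6
  (R ⋈[c=h] T) → 3
  (σ[f>7](π[f]((T ⋈[h=c] σ[c>7](γ[f; MAX(b)→c](U))))) ⋈[f=e] (R ⋈[c=h] T)) → 0

E1 result:
f | c | w | e | h | x
6 | 1 | q | 6 | 1 | r
E2 result:
f | c | w | e | h | x
(0 rows)
Witness: (6, 1, 'q', 6, 1, 'r') appears 1× in E1 but 0× in E2.

no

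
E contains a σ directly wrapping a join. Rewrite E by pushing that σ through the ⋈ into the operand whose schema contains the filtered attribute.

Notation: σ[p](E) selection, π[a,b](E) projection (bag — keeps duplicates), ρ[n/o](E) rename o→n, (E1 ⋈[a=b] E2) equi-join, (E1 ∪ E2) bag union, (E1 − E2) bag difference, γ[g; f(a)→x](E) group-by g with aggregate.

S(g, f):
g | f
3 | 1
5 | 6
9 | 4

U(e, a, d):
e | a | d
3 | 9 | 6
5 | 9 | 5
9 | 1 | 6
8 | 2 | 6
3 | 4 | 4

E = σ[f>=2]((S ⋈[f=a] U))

σ filters on f, owned by the left side.
E' = (σ[f>=2](S) ⋈[f=a] U)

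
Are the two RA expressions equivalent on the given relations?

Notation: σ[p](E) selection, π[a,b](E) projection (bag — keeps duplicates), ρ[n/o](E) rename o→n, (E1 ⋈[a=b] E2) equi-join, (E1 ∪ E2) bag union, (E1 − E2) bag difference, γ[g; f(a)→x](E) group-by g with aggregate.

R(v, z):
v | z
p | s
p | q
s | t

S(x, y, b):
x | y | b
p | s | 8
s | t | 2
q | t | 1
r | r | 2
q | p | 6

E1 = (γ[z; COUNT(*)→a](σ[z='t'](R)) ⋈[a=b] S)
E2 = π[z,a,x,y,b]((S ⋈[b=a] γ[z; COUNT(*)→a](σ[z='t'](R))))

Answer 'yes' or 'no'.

E1 per-node cardinality:
  R → 3
  σ[z='t'](R) → 1
  γ[z; COUNT(*)→a](σ[z='t'](R)) → 1
  S → 5
  (γ[z; COUNT(*)→a](σ[z='t'](R)) ⋈[a=b] S) → 1
E2 per-node cardinality:
  S → 5
  R → 3
  σ[z='t'](R) → 1
  γ[z; COUNT(*)→a](σ[z='t'](R)) → 1
  (S ⋈[b=a] γ[z; COUNT(*)→a](σ[z='t'](R))) → 1
  π[z,a,x,y,b]((S ⋈[b=a] γ[z; COUNT(*)→a](σ[z='t'](R)))) → 1

E1 and E2 produce the same multiset:
z | a | x | y | b
t | 1 | q | t | 1

yes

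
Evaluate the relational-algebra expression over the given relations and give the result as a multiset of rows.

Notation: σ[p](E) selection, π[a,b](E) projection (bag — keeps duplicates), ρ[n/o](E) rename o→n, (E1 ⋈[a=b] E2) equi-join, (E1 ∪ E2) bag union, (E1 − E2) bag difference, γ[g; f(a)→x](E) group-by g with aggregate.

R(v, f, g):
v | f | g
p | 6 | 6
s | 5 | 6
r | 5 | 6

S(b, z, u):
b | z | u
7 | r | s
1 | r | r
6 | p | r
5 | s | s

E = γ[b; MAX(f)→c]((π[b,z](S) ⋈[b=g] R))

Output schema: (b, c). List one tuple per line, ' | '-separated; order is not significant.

Row counts bottom-up:
  S → 4
  π[b,z](S) → 4
  R → 3
  (π[b,z](S) ⋈[b=g] R) → 3
  γ[b; MAX(f)→c]((π[b,z](S) ⋈[b=g] R)) → 1

== RESULT ==
b | c
6 | 6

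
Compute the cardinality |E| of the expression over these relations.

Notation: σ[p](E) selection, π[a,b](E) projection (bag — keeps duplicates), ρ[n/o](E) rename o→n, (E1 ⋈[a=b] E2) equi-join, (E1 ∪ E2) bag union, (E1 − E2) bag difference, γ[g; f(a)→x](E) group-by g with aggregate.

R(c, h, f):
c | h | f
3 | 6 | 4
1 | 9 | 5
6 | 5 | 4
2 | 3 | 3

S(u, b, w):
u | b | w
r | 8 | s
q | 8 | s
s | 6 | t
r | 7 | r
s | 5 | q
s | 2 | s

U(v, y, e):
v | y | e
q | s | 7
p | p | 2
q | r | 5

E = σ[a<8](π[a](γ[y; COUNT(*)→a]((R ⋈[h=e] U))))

Subexpression sizes:
  R → 4
  U → 3
  (R ⋈[h=e] U) → 1
  γ[y; COUNT(*)→a]((R ⋈[h=e] U)) → 1
  π[a](γ[y; COUNT(*)→a]((R ⋈[h=e] U))) → 1
  σ[a<8](π[a](γ[y; COUNT(*)→a]((R ⋈[h=e] U)))) → 1

|E| = 1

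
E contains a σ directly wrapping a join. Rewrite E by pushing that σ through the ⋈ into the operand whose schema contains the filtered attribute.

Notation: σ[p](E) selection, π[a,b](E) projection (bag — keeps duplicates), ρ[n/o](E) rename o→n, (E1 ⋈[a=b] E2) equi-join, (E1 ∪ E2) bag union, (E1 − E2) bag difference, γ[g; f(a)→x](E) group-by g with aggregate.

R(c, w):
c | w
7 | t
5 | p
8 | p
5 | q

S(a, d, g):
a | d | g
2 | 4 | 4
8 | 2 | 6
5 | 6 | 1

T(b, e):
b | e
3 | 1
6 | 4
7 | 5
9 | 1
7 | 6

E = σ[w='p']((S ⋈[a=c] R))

σ filters on w, owned by the right side.
E' = (S ⋈[a=c] σ[w='p'](R))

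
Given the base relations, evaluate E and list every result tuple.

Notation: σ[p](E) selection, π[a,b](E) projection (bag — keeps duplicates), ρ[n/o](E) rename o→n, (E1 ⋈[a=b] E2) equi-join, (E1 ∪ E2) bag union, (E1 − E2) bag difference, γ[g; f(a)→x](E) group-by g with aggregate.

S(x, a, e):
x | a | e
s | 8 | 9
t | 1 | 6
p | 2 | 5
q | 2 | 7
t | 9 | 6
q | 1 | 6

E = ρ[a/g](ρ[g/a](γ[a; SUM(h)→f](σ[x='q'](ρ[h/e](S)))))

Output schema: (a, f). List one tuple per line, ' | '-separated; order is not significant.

Per-node cardinality:
  S → 6
  ρ[h/e](S) → 6
  σ[x='q'](ρ[h/e](S)) → 2
  γ[a; SUM(h)→f](σ[x='q'](ρ[h/e](S))) → 2
  ρ[g/a](γ[a; SUM(h)→f](σ[x='q'](ρ[h/e](S)))) → 2
  ρ[a/g](ρ[g/a](γ[a; SUM(h)→f](σ[x='q'](ρ[h/e](S))))) → 2

== RESULT ==
a | f
1 | 6
2 | 7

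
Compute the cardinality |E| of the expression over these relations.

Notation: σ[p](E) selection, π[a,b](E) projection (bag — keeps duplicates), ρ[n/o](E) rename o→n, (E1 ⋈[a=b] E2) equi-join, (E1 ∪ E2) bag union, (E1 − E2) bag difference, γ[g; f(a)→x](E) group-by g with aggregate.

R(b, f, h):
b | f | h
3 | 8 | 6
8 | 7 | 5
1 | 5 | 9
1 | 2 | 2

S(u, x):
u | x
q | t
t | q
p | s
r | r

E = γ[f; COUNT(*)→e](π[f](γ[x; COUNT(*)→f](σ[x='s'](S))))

Subexpression sizes:
  S → 4
  σ[x='s'](S) → 1
  γ[x; COUNT(*)→f](σ[x='s'](S)) → 1
  π[f](γ[x; COUNT(*)→f](σ[x='s'](S))) → 1
  γ[f; COUNT(*)→e](π[f](γ[x; COUNT(*)→f](σ[x='s'](S)))) → 1

|E| = 1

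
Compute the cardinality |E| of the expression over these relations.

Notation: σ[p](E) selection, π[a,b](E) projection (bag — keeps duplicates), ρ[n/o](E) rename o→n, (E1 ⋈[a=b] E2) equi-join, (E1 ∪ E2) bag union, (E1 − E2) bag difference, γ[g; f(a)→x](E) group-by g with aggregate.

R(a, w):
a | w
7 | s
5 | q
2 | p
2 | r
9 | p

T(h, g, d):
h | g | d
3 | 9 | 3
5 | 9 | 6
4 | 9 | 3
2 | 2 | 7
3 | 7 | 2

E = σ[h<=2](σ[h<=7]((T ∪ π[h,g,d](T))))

Stepwise |·|:
  T → 5
  T → 5
  π[h,g,d](T) → 5
  (T ∪ π[h,g,d](T)) → 10
  σ[h<=7]((T ∪ π[h,g,d](T))) → 10
  σ[h<=2](σ[h<=7]((T ∪ π[h,g,d](T)))) → 2

|E| = 2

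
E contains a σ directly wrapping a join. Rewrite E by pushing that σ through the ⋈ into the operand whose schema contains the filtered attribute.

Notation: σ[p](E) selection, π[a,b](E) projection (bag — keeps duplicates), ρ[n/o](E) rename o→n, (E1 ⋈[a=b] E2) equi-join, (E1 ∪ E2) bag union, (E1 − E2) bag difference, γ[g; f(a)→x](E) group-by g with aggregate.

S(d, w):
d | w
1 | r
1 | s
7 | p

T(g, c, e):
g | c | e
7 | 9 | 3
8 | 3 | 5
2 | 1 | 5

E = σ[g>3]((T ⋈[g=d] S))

σ filters on g, owned by the left side.
E' = (σ[g>3](T) ⋈[g=d] S)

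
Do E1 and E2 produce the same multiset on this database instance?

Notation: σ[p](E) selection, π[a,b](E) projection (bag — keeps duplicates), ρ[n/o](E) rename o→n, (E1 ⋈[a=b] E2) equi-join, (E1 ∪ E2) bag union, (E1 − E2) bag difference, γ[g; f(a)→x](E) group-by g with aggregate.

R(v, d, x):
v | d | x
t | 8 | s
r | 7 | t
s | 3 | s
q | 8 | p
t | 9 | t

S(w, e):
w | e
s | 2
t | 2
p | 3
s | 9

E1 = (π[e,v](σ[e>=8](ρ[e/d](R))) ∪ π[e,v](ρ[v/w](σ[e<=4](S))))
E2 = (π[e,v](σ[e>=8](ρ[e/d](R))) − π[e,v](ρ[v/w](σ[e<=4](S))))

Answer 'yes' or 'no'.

E1 subexpression sizes:
  R → 5
  ρ[e/d](R) → 5
  σ[e>=8](ρ[e/d](R)) → 3
  π[e,v](σ[e>=8](ρ[e/d](R))) → 3
  S → 4
  σ[e<=4](S) → 3
  ρ[v/w](σ[e<=4](S)) → 3
  π[e,v](ρ[v/w](σ[e<=4](S))) → 3
  (π[e,v](σ[e>=8](ρ[e/d](R))) ∪ π[e,v](ρ[v/w](σ[e<=4](S)))) → 6
E2 subexpression sizes:
  R → 5
  ρ[e/d](R) → 5
  σ[e>=8](ρ[e/d](R)) → 3
  π[e,v](σ[e>=8](ρ[e/d](R))) → 3
  S → 4
  σ[e<=4](S) → 3
  ρ[v/w](σ[e<=4](S)) → 3
  π[e,v](ρ[v/w](σ[e<=4](S))) → 3
  (π[e,v](σ[e>=8](ρ[e/d](R))) − π[e,v](ρ[v/w](σ[e<=4](S)))) → 3

E1 result:
e | v
2 | s
2 | t
3 | p
8 | q
8 | t
9 | t
E2 result:
e | v
8 | q
8 | t
9 | t
Witness: (2, 's') appears 1× in E1 but 0× in E2.

no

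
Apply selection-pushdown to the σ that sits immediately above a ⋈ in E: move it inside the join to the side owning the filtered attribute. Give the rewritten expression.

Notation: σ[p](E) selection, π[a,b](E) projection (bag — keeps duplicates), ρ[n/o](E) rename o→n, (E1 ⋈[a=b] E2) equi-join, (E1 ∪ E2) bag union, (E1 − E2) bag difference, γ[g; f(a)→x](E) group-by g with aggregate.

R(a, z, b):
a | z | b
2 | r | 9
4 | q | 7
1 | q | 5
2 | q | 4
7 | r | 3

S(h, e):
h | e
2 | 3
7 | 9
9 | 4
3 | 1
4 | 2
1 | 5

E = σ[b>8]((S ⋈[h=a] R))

σ filters on b, owned by the right side.
E' = (S ⋈[h=a] σ[b>8](R))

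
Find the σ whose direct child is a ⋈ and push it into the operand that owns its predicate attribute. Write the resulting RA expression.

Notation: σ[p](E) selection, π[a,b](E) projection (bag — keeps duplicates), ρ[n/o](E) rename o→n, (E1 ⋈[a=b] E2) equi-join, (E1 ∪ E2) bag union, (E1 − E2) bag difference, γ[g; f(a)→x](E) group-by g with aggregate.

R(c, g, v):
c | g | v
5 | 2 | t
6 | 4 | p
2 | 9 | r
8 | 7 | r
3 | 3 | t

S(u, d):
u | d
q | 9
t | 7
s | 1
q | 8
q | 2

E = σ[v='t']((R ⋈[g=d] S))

σ filters on v, owned by the left side.
E' = (σ[v='t'](R) ⋈[g=d] S)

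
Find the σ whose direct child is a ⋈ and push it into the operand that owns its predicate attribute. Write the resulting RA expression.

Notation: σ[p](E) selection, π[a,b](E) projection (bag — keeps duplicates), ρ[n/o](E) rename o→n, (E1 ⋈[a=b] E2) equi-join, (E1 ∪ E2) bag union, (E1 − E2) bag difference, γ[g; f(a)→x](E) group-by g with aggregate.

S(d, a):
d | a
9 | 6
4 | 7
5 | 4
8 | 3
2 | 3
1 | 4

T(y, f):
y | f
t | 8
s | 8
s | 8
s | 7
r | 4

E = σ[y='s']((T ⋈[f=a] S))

σ filters on y, owned by the left side.
E' = (σ[y='s'](T) ⋈[f=a] S)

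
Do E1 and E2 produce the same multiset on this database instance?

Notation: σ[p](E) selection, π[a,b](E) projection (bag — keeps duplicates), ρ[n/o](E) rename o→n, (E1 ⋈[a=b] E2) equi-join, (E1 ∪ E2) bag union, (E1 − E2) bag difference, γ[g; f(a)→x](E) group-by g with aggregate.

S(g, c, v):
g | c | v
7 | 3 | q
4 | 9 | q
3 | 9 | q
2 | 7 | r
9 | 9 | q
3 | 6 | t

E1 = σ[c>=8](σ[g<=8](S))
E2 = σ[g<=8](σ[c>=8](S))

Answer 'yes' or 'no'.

E1 row counts bottom-up:
  S → 6
  σ[g<=8](S) → 5
  σ[c>=8](σ[g<=8](S)) → 2
E2 row counts bottom-up:
  S → 6
  σ[c>=8](S) → 3
  σ[g<=8](σ[c>=8](S)) → 2

E1 and E2 produce the same multiset:
g | c | v
3 | 9 | q
4 | 9 | q

yes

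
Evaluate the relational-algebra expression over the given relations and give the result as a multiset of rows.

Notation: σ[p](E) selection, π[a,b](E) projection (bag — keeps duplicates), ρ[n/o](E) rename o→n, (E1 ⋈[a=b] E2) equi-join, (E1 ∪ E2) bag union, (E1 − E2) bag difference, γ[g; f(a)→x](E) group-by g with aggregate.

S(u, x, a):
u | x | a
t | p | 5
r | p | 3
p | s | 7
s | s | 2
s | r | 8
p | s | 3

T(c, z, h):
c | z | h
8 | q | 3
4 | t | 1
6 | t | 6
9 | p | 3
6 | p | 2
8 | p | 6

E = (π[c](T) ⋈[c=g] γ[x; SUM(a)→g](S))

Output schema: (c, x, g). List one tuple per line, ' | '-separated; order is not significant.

Stepwise |·|:
  T → 6
  π[c](T) → 6
  S → 6
  γ[x; SUM(a)→g](S) → 3
  (π[c](T) ⋈[c=g] γ[x; SUM(a)→g](S)) → 4

== RESULT ==
c | x | g
8 | p | 8
8 | p | 8
8 | r | 8
8 | r | 8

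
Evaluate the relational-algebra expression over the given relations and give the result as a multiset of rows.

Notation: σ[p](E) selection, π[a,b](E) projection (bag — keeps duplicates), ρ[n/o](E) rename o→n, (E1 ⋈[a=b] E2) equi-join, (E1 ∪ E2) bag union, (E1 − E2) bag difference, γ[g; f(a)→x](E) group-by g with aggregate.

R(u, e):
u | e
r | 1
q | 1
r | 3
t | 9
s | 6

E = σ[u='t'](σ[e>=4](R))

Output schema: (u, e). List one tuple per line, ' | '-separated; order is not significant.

Stepwise |·|:
  R → 5
  σ[e>=4](R) → 2
  σ[u='t'](σ[e>=4](R)) → 1

== RESULT ==
u | e
t | 9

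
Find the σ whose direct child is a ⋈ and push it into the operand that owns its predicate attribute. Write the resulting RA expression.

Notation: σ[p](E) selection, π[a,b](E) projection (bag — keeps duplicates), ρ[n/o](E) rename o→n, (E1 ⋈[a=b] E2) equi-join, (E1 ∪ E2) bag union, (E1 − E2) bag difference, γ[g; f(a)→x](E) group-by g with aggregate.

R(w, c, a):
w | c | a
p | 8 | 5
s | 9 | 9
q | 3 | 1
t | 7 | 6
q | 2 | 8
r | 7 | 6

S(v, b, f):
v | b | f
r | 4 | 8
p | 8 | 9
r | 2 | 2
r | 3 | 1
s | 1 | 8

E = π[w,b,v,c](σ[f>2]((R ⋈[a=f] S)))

σ filters on f, owned by the right side.
E' = π[w,b,v,c]((R ⋈[a=f] σ[f>2](S)))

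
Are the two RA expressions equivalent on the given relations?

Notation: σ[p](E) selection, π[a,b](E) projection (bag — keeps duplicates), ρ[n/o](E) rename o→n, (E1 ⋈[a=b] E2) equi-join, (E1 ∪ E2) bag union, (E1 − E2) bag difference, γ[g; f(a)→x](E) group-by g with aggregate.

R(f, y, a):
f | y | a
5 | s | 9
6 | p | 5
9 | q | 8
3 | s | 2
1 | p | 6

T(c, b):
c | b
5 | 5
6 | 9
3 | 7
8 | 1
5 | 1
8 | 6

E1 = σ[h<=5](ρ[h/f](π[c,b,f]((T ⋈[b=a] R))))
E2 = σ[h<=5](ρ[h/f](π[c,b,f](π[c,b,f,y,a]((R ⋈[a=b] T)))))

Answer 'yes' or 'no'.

E1 row counts bottom-up:
  T → 6
  R → 5
  (T ⋈[b=a] R) → 3
  π[c,b,f]((T ⋈[b=a] R)) → 3
  ρ[h/f](π[c,b,f]((T ⋈[b=a] R))) → 3
  σ[h<=5](ρ[h/f](π[c,b,f]((T ⋈[b=a] R)))) → 2
E2 row counts bottom-up:
  R → 5
  T → 6
  (R ⋈[a=b] T) → 3
  π[c,b,f,y,a]((R ⋈[a=b] T)) → 3
  π[c,b,f](π[c,b,f,y,a]((R ⋈[a=b] T))) → 3
  ρ[h/f](π[c,b,f](π[c,b,f,y,a]((R ⋈[a=b] T)))) → 3
  σ[h<=5](ρ[h/f](π[c,b,f](π[c,b,f,y,a]((R ⋈[a=b] T))))) → 2

E1 and E2 produce the same multiset:
c | b | h
6 | 9 | 5
8 | 6 | 1

yes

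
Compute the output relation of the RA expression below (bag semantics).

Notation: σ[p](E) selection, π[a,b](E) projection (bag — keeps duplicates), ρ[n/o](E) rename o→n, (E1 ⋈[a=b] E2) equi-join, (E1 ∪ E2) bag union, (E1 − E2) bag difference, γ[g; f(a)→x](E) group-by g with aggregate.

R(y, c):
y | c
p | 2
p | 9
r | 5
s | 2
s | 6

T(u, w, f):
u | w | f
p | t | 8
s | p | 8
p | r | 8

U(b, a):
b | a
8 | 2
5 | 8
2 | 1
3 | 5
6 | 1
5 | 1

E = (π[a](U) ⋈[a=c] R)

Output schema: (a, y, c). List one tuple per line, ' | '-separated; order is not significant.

Subexpression sizes:
  U → 6
  π[a](U) → 6
  R → 5
  (π[a](U) ⋈[a=c] R) → 3

== RESULT ==
a | y | c
2 | p | 2
2 | s | 2
5 | r | 5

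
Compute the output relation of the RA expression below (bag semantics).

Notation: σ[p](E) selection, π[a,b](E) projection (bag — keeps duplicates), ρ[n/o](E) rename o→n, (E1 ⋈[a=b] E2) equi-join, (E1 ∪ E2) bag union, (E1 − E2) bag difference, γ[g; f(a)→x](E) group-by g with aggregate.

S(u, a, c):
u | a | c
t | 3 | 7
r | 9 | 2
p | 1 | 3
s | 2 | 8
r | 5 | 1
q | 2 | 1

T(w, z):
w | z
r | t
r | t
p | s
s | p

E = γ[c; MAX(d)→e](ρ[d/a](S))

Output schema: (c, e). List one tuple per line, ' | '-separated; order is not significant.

Subexpression sizes:
  S → 6
  ρ[d/a](S) → 6
  γ[c; MAX(d)→e](ρ[d/a](S)) → 5

== RESULT ==
c | e
1 | 5
2 | 9
3 | 1
7 | 3
8 | 2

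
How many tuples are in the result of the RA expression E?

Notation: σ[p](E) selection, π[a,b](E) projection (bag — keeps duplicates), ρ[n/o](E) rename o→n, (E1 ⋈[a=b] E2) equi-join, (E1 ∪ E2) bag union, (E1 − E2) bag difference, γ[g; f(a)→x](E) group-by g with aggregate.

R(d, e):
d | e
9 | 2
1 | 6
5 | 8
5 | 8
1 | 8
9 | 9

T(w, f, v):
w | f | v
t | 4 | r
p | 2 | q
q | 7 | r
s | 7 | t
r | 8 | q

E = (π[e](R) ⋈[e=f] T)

Stepwise |·|:
  R → 6
  π[e](R) → 6
  T → 5
  (π[e](R) ⋈[e=f] T) → 4

|E| = 4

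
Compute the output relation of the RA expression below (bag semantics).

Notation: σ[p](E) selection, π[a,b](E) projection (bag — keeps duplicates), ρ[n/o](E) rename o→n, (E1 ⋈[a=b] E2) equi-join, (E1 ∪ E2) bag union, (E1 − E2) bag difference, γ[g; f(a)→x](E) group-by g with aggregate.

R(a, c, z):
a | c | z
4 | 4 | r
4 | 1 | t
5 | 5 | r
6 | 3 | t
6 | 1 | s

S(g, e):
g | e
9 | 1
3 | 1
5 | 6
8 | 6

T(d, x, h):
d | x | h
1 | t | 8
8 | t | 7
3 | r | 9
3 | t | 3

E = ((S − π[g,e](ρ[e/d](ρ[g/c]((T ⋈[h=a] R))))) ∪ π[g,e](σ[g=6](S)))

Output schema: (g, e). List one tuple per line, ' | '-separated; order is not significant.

Per-node cardinality:
  S → 4
  T → 4
  R → 5
  (T ⋈[h=a] R) → 0
  ρ[g/c]((T ⋈[h=a] R)) → 0
  ρ[e/d](ρ[g/c]((T ⋈[h=a] R))) → 0
  π[g,e](ρ[e/d](ρ[g/c]((T ⋈[h=a] R)))) → 0
  (S − π[g,e](ρ[e/d](ρ[g/c]((T ⋈[h=a] R))))) → 4
  S → 4
  σ[g=6](S) → 0
  π[g,e](σ[g=6](S)) → 0
  ((S − π[g,e](ρ[e/d](ρ[g/c]((T ⋈[h=a] R))))) ∪ π[g,e](σ[g=6](S))) → 4

== RESULT ==
g | e
3 | 1
5 | 6
8 | 6
9 | 1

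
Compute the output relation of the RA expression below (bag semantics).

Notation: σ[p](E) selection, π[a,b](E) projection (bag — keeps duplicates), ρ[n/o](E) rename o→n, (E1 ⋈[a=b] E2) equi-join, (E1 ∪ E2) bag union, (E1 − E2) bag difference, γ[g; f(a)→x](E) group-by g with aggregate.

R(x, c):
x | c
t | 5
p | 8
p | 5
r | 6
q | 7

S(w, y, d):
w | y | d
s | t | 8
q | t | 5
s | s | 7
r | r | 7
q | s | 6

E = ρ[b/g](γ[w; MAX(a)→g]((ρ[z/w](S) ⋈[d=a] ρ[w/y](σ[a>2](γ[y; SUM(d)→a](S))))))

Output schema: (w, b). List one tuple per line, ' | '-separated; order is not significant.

Stepwise |·|:
  S → 5
  ρ[z/w](S) → 5
  S → 5
  γ[y; SUM(d)→a](S) → 3
  σ[a>2](γ[y; SUM(d)→a](S)) → 3
  ρ[w/y](σ[a>2](γ[y; SUM(d)→a](S))) → 3
  (ρ[z/w](S) ⋈[d=a] ρ[w/y](σ[a>2](γ[y; SUM(d)→a](S)))) → 2
  γ[w; MAX(a)→g]((ρ[z/w](S) ⋈[d=a] ρ[w/y](σ[a>2](γ[y; SUM(d)→a](S))))) → 1
  ρ[b/g](γ[w; MAX(a)→g]((ρ[z/w](S) ⋈[d=a] ρ[w/y](σ[a>2](γ[y; SUM(d)→a](S)))))) → 1

== RESULT ==
w | b
r | 7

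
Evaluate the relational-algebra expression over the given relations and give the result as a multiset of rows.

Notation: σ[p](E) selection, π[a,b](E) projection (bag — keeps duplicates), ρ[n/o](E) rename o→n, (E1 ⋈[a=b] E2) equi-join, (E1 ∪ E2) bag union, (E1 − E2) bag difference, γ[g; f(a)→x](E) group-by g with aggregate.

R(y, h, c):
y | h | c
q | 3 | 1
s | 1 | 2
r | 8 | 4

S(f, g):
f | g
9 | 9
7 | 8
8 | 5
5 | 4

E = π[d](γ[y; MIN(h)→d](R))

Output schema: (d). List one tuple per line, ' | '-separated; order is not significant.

Stepwise |·|:
  R → 3
  γ[y; MIN(h)→d](R) → 3
  π[d](γ[y; MIN(h)→d](R)) → 3

== RESULT ==
d
1
3
8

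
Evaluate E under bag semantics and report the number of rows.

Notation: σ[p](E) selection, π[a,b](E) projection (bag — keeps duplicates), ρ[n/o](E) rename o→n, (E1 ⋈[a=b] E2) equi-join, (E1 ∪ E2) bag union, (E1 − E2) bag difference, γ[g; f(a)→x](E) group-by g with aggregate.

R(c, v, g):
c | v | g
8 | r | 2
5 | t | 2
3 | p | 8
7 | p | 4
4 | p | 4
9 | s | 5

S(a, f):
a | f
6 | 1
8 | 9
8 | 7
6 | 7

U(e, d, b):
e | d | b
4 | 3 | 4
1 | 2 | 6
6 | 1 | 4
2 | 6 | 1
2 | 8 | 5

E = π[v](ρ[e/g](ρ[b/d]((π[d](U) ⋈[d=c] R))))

Subexpression sizes:
  U → 5
  π[d](U) → 5
  R → 6
  (π[d](U) ⋈[d=c] R) → 2
  ρ[b/d]((π[d](U) ⋈[d=c] R)) → 2
  ρ[e/g](ρ[b/d]((π[d](U) ⋈[d=c] R))) → 2
  π[v](ρ[e/g](ρ[b/d]((π[d](U) ⋈[d=c] R)))) → 2

|E| = 2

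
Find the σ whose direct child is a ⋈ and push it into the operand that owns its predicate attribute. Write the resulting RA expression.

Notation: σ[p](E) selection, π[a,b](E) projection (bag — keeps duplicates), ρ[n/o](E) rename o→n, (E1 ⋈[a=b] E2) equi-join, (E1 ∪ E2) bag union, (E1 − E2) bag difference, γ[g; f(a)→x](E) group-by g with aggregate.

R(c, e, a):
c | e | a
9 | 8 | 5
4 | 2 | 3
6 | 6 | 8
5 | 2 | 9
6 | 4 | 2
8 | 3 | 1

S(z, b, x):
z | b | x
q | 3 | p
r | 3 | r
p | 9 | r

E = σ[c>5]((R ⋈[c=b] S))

σ filters on c, owned by the left side.
E' = (σ[c>5](R) ⋈[c=b] S)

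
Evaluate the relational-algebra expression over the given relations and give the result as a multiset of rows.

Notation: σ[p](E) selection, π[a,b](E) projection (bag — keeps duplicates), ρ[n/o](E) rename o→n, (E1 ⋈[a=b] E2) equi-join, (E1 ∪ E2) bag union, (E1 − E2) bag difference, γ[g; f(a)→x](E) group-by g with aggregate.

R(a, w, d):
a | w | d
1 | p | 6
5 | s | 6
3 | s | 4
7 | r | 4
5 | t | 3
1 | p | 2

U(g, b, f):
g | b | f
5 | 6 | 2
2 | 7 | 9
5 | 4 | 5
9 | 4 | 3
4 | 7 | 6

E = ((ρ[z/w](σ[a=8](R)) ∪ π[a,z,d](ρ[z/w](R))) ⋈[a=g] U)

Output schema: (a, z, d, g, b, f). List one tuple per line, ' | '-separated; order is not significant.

Subexpression sizes:
  R → 6
  σ[a=8](R) → 0
  ρ[z/w](σ[a=8](R)) → 0
  R → 6
  ρ[z/w](R) → 6
  π[a,z,d](ρ[z/w](R)) → 6
  (ρ[z/w](σ[a=8](R)) ∪ π[a,z,d](ρ[z/w](R))) → 6
  U → 5
  ((ρ[z/w](σ[a=8](R)) ∪ π[a,z,d](ρ[z/w](R))) ⋈[a=g] U) → 4

== RESULT ==
a | z | d | g | b | f
5 | s | 6 | 5 | 4 | 5
5 | s | 6 | 5 | 6 | 2
5 | t | 3 | 5 | 4 | 5
5 | t | 3 | 5 | 6 | 2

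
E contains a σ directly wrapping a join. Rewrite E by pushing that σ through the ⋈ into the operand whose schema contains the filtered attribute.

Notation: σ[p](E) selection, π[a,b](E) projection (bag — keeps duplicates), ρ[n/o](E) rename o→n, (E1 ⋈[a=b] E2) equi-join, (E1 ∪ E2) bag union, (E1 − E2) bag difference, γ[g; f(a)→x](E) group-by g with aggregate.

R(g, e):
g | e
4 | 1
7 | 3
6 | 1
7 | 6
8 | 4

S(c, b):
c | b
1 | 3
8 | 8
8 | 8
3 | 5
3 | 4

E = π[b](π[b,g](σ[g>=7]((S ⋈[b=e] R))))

σ filters on g, owned by the right side.
E' = π[b](π[b,g]((S ⋈[b=e] σ[g>=7](R))))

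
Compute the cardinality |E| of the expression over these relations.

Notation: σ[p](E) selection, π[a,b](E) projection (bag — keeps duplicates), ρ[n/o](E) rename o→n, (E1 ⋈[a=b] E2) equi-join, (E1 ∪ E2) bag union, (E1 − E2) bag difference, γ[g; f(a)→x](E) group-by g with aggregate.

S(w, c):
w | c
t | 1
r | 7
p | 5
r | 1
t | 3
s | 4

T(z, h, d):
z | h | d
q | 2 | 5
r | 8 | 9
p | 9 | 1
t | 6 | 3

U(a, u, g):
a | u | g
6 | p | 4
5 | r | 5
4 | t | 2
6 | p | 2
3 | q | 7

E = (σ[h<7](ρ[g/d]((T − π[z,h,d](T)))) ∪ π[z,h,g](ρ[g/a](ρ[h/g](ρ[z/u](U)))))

Row counts bottom-up:
  T → 4
  T → 4
  π[z,h,d](T) → 4
  (T − π[z,h,d](T)) → 0
  ρ[g/d]((T − π[z,h,d](T))) → 0
  σ[h<7](ρ[g/d]((T − π[z,h,d](T)))) → 0
  U → 5
  ρ[z/u](U) → 5
  ρ[h/g](ρ[z/u](U)) → 5
  ρ[g/a](ρ[h/g](ρ[z/u](U))) → 5
  π[z,h,g](ρ[g/a](ρ[h/g](ρ[z/u](U)))) → 5
  (σ[h<7](ρ[g/d]((T − π[z,h,d](T)))) ∪ π[z,h,g](ρ[g/a](ρ[h/g](ρ[z/u](U))))) → 5

|E| = 5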